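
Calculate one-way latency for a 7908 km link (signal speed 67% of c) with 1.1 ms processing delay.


Speed = 0.67 * 3e5 km/s = 201000 km/s
Propagation delay = 7908 / 201000 = 0.0393 s = 39.3433 ms
Processing delay = 1.1 ms
Total one-way latency = 40.4433 ms


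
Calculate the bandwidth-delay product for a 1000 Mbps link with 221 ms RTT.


BDP = bandwidth * RTT
= 1000 Mbps * 221 ms
= 1000 * 1e6 * 221 / 1000 bits
= 221000000 bits
= 27625000 bytes
= 26977.5391 KB
BDP = 221000000 bits (27625000 bytes)


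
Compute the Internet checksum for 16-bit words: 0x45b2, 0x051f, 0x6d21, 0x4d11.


Sum all words (with carry folding):
+ 0x45b2 = 0x45b2
+ 0x051f = 0x4ad1
+ 0x6d21 = 0xb7f2
+ 0x4d11 = 0x0504
One's complement: ~0x0504
Checksum = 0xfafb


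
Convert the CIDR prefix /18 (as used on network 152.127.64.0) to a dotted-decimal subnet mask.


/18 means 18 network bits, 14 host bits
Binary: 11111111111111111100000000000000
Mask: 255.255.192.0


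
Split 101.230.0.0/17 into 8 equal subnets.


New prefix = 17 + 3 = 20
Each subnet has 4096 addresses
  101.230.0.0/20
  101.230.16.0/20
  101.230.32.0/20
  101.230.48.0/20
  101.230.64.0/20
  101.230.80.0/20
  101.230.96.0/20
  101.230.112.0/20
Subnets: 101.230.0.0/20, 101.230.16.0/20, 101.230.32.0/20, 101.230.48.0/20, 101.230.64.0/20, 101.230.80.0/20, 101.230.96.0/20, 101.230.112.0/20


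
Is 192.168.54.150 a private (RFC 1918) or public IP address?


RFC 1918 private ranges:
  10.0.0.0/8 (10.0.0.0 - 10.255.255.255)
  172.16.0.0/12 (172.16.0.0 - 172.31.255.255)
  192.168.0.0/16 (192.168.0.0 - 192.168.255.255)
Private (in 192.168.0.0/16)


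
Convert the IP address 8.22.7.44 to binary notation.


8 = 00001000
22 = 00010110
7 = 00000111
44 = 00101100
Binary: 00001000.00010110.00000111.00101100


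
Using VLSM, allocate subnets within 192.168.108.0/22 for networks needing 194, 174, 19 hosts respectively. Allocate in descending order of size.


194 hosts -> /24 (254 usable): 192.168.108.0/24
174 hosts -> /24 (254 usable): 192.168.109.0/24
19 hosts -> /27 (30 usable): 192.168.110.0/27
Allocation: 192.168.108.0/24 (194 hosts, 254 usable); 192.168.109.0/24 (174 hosts, 254 usable); 192.168.110.0/27 (19 hosts, 30 usable)


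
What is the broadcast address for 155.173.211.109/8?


Network: 155.0.0.0/8
Host bits = 24
Set all host bits to 1:
Broadcast: 155.255.255.255


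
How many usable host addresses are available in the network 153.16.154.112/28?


Host bits = 32 - 28 = 4
Total addresses = 2^4 = 16
Usable = total - 2 (network and broadcast)
Usable hosts: 14


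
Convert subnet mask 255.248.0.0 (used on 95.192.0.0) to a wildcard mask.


Subnet mask: 255.248.0.0
Wildcard = 255.255.255.255 - subnet mask
255 - 255 = 0
255 - 248 = 7
255 - 0 = 255
255 - 0 = 255
Wildcard: 0.7.255.255


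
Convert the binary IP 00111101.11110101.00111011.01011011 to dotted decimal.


00111101 = 61
11110101 = 245
00111011 = 59
01011011 = 91
IP: 61.245.59.91


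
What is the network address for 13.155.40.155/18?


IP:   00001101.10011011.00101000.10011011
Mask: 11111111.11111111.11000000.00000000
AND operation:
Net:  00001101.10011011.00000000.00000000
Network: 13.155.0.0/18


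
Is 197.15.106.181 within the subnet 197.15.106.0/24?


Subnet network: 197.15.106.0
Test IP AND mask: 197.15.106.0
Yes, 197.15.106.181 is in 197.15.106.0/24


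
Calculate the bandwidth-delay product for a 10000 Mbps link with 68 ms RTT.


BDP = bandwidth * RTT
= 10000 Mbps * 68 ms
= 10000 * 1e6 * 68 / 1000 bits
= 680000000 bits
= 85000000 bytes
= 83007.8125 KB
BDP = 680000000 bits (85000000 bytes)


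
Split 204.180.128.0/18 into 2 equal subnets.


New prefix = 18 + 1 = 19
Each subnet has 8192 addresses
  204.180.128.0/19
  204.180.160.0/19
Subnets: 204.180.128.0/19, 204.180.160.0/19


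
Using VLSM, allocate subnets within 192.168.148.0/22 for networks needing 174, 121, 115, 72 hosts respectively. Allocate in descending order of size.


174 hosts -> /24 (254 usable): 192.168.148.0/24
121 hosts -> /25 (126 usable): 192.168.149.0/25
115 hosts -> /25 (126 usable): 192.168.149.128/25
72 hosts -> /25 (126 usable): 192.168.150.0/25
Allocation: 192.168.148.0/24 (174 hosts, 254 usable); 192.168.149.0/25 (121 hosts, 126 usable); 192.168.149.128/25 (115 hosts, 126 usable); 192.168.150.0/25 (72 hosts, 126 usable)


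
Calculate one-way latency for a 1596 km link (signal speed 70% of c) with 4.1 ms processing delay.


Speed = 0.7 * 3e5 km/s = 210000 km/s
Propagation delay = 1596 / 210000 = 0.0076 s = 7.6 ms
Processing delay = 4.1 ms
Total one-way latency = 11.7 ms


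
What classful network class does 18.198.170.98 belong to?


First octet: 18
Binary: 00010010
0xxxxxxx -> Class A (1-126)
Class A, default mask 255.0.0.0 (/8)


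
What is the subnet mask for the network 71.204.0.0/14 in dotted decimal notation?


/14 means 14 network bits, 18 host bits
Binary: 11111111111111000000000000000000
Mask: 255.252.0.0


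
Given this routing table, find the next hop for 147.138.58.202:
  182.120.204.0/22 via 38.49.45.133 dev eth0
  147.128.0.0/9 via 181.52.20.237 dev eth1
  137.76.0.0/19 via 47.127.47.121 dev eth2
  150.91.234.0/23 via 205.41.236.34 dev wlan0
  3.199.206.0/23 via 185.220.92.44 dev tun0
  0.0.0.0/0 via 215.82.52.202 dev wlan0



Longest prefix match for 147.138.58.202:
  /22 182.120.204.0: no
  /9 147.128.0.0: MATCH
  /19 137.76.0.0: no
  /23 150.91.234.0: no
  /23 3.199.206.0: no
  /0 0.0.0.0: MATCH
Selected: next-hop 181.52.20.237 via eth1 (matched /9)


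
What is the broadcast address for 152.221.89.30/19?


Network: 152.221.64.0/19
Host bits = 13
Set all host bits to 1:
Broadcast: 152.221.95.255


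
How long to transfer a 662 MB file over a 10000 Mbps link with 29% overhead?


Effective throughput = 10000 * (1 - 29/100) = 7100 Mbps
File size in Mb = 662 * 8 = 5296 Mb
Time = 5296 / 7100
Time = 0.7459 seconds


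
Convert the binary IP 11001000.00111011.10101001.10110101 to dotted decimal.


11001000 = 200
00111011 = 59
10101001 = 169
10110101 = 181
IP: 200.59.169.181


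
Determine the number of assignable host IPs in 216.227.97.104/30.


Host bits = 32 - 30 = 2
Total addresses = 2^2 = 4
Usable = total - 2 (network and broadcast)
Usable hosts: 2


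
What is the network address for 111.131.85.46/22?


IP:   01101111.10000011.01010101.00101110
Mask: 11111111.11111111.11111100.00000000
AND operation:
Net:  01101111.10000011.01010100.00000000
Network: 111.131.84.0/22


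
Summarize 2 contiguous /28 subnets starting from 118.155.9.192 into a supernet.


Original prefix: /28
Number of subnets: 2 = 2^1
New prefix = 28 - 1 = 27
Supernet: 118.155.9.192/27


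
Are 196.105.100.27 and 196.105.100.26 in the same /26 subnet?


Mask: 255.255.255.192
196.105.100.27 AND mask = 196.105.100.0
196.105.100.26 AND mask = 196.105.100.0
Yes, same subnet (196.105.100.0)


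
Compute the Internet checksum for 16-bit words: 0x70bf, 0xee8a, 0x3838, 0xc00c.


Sum all words (with carry folding):
+ 0x70bf = 0x70bf
+ 0xee8a = 0x5f4a
+ 0x3838 = 0x9782
+ 0xc00c = 0x578f
One's complement: ~0x578f
Checksum = 0xa870


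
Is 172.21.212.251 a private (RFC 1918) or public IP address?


RFC 1918 private ranges:
  10.0.0.0/8 (10.0.0.0 - 10.255.255.255)
  172.16.0.0/12 (172.16.0.0 - 172.31.255.255)
  192.168.0.0/16 (192.168.0.0 - 192.168.255.255)
Private (in 172.16.0.0/12)


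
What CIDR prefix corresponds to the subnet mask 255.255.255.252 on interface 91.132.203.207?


Binary: 11111111.11111111.11111111.11111100
Count leading 1s
Prefix: /30


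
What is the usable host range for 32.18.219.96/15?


Network: 32.18.0.0
Broadcast: 32.19.255.255
First usable = network + 1
Last usable = broadcast - 1
Range: 32.18.0.1 to 32.19.255.254


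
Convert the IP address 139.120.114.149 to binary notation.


139 = 10001011
120 = 01111000
114 = 01110010
149 = 10010101
Binary: 10001011.01111000.01110010.10010101


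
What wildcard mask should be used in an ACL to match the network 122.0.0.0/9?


Subnet mask: 255.128.0.0
Wildcard = 255.255.255.255 - subnet mask
255 - 255 = 0
255 - 128 = 127
255 - 0 = 255
255 - 0 = 255
Wildcard: 0.127.255.255


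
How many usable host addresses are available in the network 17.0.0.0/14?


Host bits = 32 - 14 = 18
Total addresses = 2^18 = 262144
Usable = total - 2 (network and broadcast)
Usable hosts: 262142


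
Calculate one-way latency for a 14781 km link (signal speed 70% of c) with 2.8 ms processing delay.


Speed = 0.7 * 3e5 km/s = 210000 km/s
Propagation delay = 14781 / 210000 = 0.0704 s = 70.3857 ms
Processing delay = 2.8 ms
Total one-way latency = 73.1857 ms


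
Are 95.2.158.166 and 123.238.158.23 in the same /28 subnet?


Mask: 255.255.255.240
95.2.158.166 AND mask = 95.2.158.160
123.238.158.23 AND mask = 123.238.158.16
No, different subnets (95.2.158.160 vs 123.238.158.16)


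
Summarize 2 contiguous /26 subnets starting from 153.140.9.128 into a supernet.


Original prefix: /26
Number of subnets: 2 = 2^1
New prefix = 26 - 1 = 25
Supernet: 153.140.9.128/25


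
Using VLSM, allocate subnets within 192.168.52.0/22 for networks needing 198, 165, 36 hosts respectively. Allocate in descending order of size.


198 hosts -> /24 (254 usable): 192.168.52.0/24
165 hosts -> /24 (254 usable): 192.168.53.0/24
36 hosts -> /26 (62 usable): 192.168.54.0/26
Allocation: 192.168.52.0/24 (198 hosts, 254 usable); 192.168.53.0/24 (165 hosts, 254 usable); 192.168.54.0/26 (36 hosts, 62 usable)


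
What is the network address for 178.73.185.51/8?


IP:   10110010.01001001.10111001.00110011
Mask: 11111111.00000000.00000000.00000000
AND operation:
Net:  10110010.00000000.00000000.00000000
Network: 178.0.0.0/8


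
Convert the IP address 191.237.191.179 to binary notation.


191 = 10111111
237 = 11101101
191 = 10111111
179 = 10110011
Binary: 10111111.11101101.10111111.10110011


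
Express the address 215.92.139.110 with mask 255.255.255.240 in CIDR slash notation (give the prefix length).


Binary: 11111111.11111111.11111111.11110000
Count leading 1s
Prefix: /28


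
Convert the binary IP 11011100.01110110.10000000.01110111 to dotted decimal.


11011100 = 220
01110110 = 118
10000000 = 128
01110111 = 119
IP: 220.118.128.119


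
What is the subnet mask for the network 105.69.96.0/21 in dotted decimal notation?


/21 means 21 network bits, 11 host bits
Binary: 11111111111111111111100000000000
Mask: 255.255.248.0


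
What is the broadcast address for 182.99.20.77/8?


Network: 182.0.0.0/8
Host bits = 24
Set all host bits to 1:
Broadcast: 182.255.255.255


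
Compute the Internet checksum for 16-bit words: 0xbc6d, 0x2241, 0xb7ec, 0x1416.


Sum all words (with carry folding):
+ 0xbc6d = 0xbc6d
+ 0x2241 = 0xdeae
+ 0xb7ec = 0x969b
+ 0x1416 = 0xaab1
One's complement: ~0xaab1
Checksum = 0x554e


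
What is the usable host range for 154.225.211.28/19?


Network: 154.225.192.0
Broadcast: 154.225.223.255
First usable = network + 1
Last usable = broadcast - 1
Range: 154.225.192.1 to 154.225.223.254


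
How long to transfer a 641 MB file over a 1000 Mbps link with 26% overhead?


Effective throughput = 1000 * (1 - 26/100) = 740 Mbps
File size in Mb = 641 * 8 = 5128 Mb
Time = 5128 / 740
Time = 6.9297 seconds


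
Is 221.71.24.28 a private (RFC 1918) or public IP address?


RFC 1918 private ranges:
  10.0.0.0/8 (10.0.0.0 - 10.255.255.255)
  172.16.0.0/12 (172.16.0.0 - 172.31.255.255)
  192.168.0.0/16 (192.168.0.0 - 192.168.255.255)
Public (not in any RFC 1918 range)


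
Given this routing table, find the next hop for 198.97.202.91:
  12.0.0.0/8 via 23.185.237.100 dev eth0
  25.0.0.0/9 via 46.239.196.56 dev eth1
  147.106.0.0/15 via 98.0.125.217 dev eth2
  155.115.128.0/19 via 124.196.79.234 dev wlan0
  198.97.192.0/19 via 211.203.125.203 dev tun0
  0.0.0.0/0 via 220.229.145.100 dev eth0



Longest prefix match for 198.97.202.91:
  /8 12.0.0.0: no
  /9 25.0.0.0: no
  /15 147.106.0.0: no
  /19 155.115.128.0: no
  /19 198.97.192.0: MATCH
  /0 0.0.0.0: MATCH
Selected: next-hop 211.203.125.203 via tun0 (matched /19)


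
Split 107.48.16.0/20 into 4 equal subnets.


New prefix = 20 + 2 = 22
Each subnet has 1024 addresses
  107.48.16.0/22
  107.48.20.0/22
  107.48.24.0/22
  107.48.28.0/22
Subnets: 107.48.16.0/22, 107.48.20.0/22, 107.48.24.0/22, 107.48.28.0/22


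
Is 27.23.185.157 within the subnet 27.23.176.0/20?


Subnet network: 27.23.176.0
Test IP AND mask: 27.23.176.0
Yes, 27.23.185.157 is in 27.23.176.0/20


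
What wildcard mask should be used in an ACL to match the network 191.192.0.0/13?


Subnet mask: 255.248.0.0
Wildcard = 255.255.255.255 - subnet mask
255 - 255 = 0
255 - 248 = 7
255 - 0 = 255
255 - 0 = 255
Wildcard: 0.7.255.255


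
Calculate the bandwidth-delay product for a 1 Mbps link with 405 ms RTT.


BDP = bandwidth * RTT
= 1 Mbps * 405 ms
= 1 * 1e6 * 405 / 1000 bits
= 405000 bits
= 50625 bytes
= 49.4385 KB
BDP = 405000 bits (50625 bytes)


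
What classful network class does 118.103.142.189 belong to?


First octet: 118
Binary: 01110110
0xxxxxxx -> Class A (1-126)
Class A, default mask 255.0.0.0 (/8)


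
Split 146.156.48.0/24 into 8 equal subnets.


New prefix = 24 + 3 = 27
Each subnet has 32 addresses
  146.156.48.0/27
  146.156.48.32/27
  146.156.48.64/27
  146.156.48.96/27
  146.156.48.128/27
  146.156.48.160/27
  146.156.48.192/27
  146.156.48.224/27
Subnets: 146.156.48.0/27, 146.156.48.32/27, 146.156.48.64/27, 146.156.48.96/27, 146.156.48.128/27, 146.156.48.160/27, 146.156.48.192/27, 146.156.48.224/27


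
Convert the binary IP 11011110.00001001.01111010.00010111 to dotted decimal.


11011110 = 222
00001001 = 9
01111010 = 122
00010111 = 23
IP: 222.9.122.23


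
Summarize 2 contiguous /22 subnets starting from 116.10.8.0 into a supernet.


Original prefix: /22
Number of subnets: 2 = 2^1
New prefix = 22 - 1 = 21
Supernet: 116.10.8.0/21


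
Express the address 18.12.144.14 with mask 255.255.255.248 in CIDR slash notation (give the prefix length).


Binary: 11111111.11111111.11111111.11111000
Count leading 1s
Prefix: /29


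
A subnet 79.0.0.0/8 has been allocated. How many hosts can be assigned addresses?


Host bits = 32 - 8 = 24
Total addresses = 2^24 = 16777216
Usable = total - 2 (network and broadcast)
Usable hosts: 16777214


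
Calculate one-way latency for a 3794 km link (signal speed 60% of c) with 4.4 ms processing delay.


Speed = 0.6 * 3e5 km/s = 180000 km/s
Propagation delay = 3794 / 180000 = 0.0211 s = 21.0778 ms
Processing delay = 4.4 ms
Total one-way latency = 25.4778 ms


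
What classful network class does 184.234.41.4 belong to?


First octet: 184
Binary: 10111000
10xxxxxx -> Class B (128-191)
Class B, default mask 255.255.0.0 (/16)


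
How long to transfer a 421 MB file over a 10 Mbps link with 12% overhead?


Effective throughput = 10 * (1 - 12/100) = 8.8 Mbps
File size in Mb = 421 * 8 = 3368 Mb
Time = 3368 / 8.8
Time = 382.7273 seconds


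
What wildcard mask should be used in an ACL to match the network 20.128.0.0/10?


Subnet mask: 255.192.0.0
Wildcard = 255.255.255.255 - subnet mask
255 - 255 = 0
255 - 192 = 63
255 - 0 = 255
255 - 0 = 255
Wildcard: 0.63.255.255


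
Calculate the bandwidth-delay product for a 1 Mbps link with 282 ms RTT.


BDP = bandwidth * RTT
= 1 Mbps * 282 ms
= 1 * 1e6 * 282 / 1000 bits
= 282000 bits
= 35250 bytes
= 34.4238 KB
BDP = 282000 bits (35250 bytes)


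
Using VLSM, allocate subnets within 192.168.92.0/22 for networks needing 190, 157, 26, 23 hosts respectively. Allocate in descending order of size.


190 hosts -> /24 (254 usable): 192.168.92.0/24
157 hosts -> /24 (254 usable): 192.168.93.0/24
26 hosts -> /27 (30 usable): 192.168.94.0/27
23 hosts -> /27 (30 usable): 192.168.94.32/27
Allocation: 192.168.92.0/24 (190 hosts, 254 usable); 192.168.93.0/24 (157 hosts, 254 usable); 192.168.94.0/27 (26 hosts, 30 usable); 192.168.94.32/27 (23 hosts, 30 usable)


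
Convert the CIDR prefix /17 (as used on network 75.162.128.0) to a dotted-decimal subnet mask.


/17 means 17 network bits, 15 host bits
Binary: 11111111111111111000000000000000
Mask: 255.255.128.0


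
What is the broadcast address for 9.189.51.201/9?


Network: 9.128.0.0/9
Host bits = 23
Set all host bits to 1:
Broadcast: 9.255.255.255


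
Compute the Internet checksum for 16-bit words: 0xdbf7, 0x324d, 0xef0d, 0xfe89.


Sum all words (with carry folding):
+ 0xdbf7 = 0xdbf7
+ 0x324d = 0x0e45
+ 0xef0d = 0xfd52
+ 0xfe89 = 0xfbdc
One's complement: ~0xfbdc
Checksum = 0x0423


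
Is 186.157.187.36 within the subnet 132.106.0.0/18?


Subnet network: 132.106.0.0
Test IP AND mask: 186.157.128.0
No, 186.157.187.36 is not in 132.106.0.0/18


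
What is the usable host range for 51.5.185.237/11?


Network: 51.0.0.0
Broadcast: 51.31.255.255
First usable = network + 1
Last usable = broadcast - 1
Range: 51.0.0.1 to 51.31.255.254


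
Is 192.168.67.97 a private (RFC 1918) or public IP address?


RFC 1918 private ranges:
  10.0.0.0/8 (10.0.0.0 - 10.255.255.255)
  172.16.0.0/12 (172.16.0.0 - 172.31.255.255)
  192.168.0.0/16 (192.168.0.0 - 192.168.255.255)
Private (in 192.168.0.0/16)


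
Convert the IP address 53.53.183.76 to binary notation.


53 = 00110101
53 = 00110101
183 = 10110111
76 = 01001100
Binary: 00110101.00110101.10110111.01001100


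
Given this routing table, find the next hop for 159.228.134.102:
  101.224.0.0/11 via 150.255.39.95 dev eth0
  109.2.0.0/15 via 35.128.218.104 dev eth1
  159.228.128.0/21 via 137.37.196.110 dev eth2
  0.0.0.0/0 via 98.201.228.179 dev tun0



Longest prefix match for 159.228.134.102:
  /11 101.224.0.0: no
  /15 109.2.0.0: no
  /21 159.228.128.0: MATCH
  /0 0.0.0.0: MATCH
Selected: next-hop 137.37.196.110 via eth2 (matched /21)


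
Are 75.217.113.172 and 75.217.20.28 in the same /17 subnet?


Mask: 255.255.128.0
75.217.113.172 AND mask = 75.217.0.0
75.217.20.28 AND mask = 75.217.0.0
Yes, same subnet (75.217.0.0)


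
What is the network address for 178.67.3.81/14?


IP:   10110010.01000011.00000011.01010001
Mask: 11111111.11111100.00000000.00000000
AND operation:
Net:  10110010.01000000.00000000.00000000
Network: 178.64.0.0/14


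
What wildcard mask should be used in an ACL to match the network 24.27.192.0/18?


Subnet mask: 255.255.192.0
Wildcard = 255.255.255.255 - subnet mask
255 - 255 = 0
255 - 255 = 0
255 - 192 = 63
255 - 0 = 255
Wildcard: 0.0.63.255


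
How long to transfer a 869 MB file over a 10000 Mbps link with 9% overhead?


Effective throughput = 10000 * (1 - 9/100) = 9100 Mbps
File size in Mb = 869 * 8 = 6952 Mb
Time = 6952 / 9100
Time = 0.764 seconds


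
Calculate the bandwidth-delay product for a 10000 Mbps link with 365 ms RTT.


BDP = bandwidth * RTT
= 10000 Mbps * 365 ms
= 10000 * 1e6 * 365 / 1000 bits
= 3650000000 bits
= 456250000 bytes
= 445556.6406 KB
BDP = 3650000000 bits (456250000 bytes)


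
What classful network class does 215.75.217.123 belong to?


First octet: 215
Binary: 11010111
110xxxxx -> Class C (192-223)
Class C, default mask 255.255.255.0 (/24)


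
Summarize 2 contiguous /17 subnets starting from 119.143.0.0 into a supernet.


Original prefix: /17
Number of subnets: 2 = 2^1
New prefix = 17 - 1 = 16
Supernet: 119.143.0.0/16


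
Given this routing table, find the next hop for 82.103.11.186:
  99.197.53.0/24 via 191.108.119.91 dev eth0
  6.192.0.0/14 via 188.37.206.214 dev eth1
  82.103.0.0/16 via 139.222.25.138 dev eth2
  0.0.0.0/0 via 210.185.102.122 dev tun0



Longest prefix match for 82.103.11.186:
  /24 99.197.53.0: no
  /14 6.192.0.0: no
  /16 82.103.0.0: MATCH
  /0 0.0.0.0: MATCH
Selected: next-hop 139.222.25.138 via eth2 (matched /16)


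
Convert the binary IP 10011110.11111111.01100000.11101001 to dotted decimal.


10011110 = 158
11111111 = 255
01100000 = 96
11101001 = 233
IP: 158.255.96.233


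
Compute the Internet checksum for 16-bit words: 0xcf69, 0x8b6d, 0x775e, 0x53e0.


Sum all words (with carry folding):
+ 0xcf69 = 0xcf69
+ 0x8b6d = 0x5ad7
+ 0x775e = 0xd235
+ 0x53e0 = 0x2616
One's complement: ~0x2616
Checksum = 0xd9e9


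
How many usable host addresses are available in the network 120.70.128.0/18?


Host bits = 32 - 18 = 14
Total addresses = 2^14 = 16384
Usable = total - 2 (network and broadcast)
Usable hosts: 16382


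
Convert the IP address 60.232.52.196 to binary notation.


60 = 00111100
232 = 11101000
52 = 00110100
196 = 11000100
Binary: 00111100.11101000.00110100.11000100


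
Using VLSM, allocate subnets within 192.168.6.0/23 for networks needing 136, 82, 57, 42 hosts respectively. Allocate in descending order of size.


136 hosts -> /24 (254 usable): 192.168.6.0/24
82 hosts -> /25 (126 usable): 192.168.7.0/25
57 hosts -> /26 (62 usable): 192.168.7.128/26
42 hosts -> /26 (62 usable): 192.168.7.192/26
Allocation: 192.168.6.0/24 (136 hosts, 254 usable); 192.168.7.0/25 (82 hosts, 126 usable); 192.168.7.128/26 (57 hosts, 62 usable); 192.168.7.192/26 (42 hosts, 62 usable)


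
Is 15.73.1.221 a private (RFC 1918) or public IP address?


RFC 1918 private ranges:
  10.0.0.0/8 (10.0.0.0 - 10.255.255.255)
  172.16.0.0/12 (172.16.0.0 - 172.31.255.255)
  192.168.0.0/16 (192.168.0.0 - 192.168.255.255)
Public (not in any RFC 1918 range)


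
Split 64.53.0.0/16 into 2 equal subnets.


New prefix = 16 + 1 = 17
Each subnet has 32768 addresses
  64.53.0.0/17
  64.53.128.0/17
Subnets: 64.53.0.0/17, 64.53.128.0/17


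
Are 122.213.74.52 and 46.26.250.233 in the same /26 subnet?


Mask: 255.255.255.192
122.213.74.52 AND mask = 122.213.74.0
46.26.250.233 AND mask = 46.26.250.192
No, different subnets (122.213.74.0 vs 46.26.250.192)


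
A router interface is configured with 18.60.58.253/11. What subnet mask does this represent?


/11 means 11 network bits, 21 host bits
Binary: 11111111111000000000000000000000
Mask: 255.224.0.0


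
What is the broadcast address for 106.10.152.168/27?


Network: 106.10.152.160/27
Host bits = 5
Set all host bits to 1:
Broadcast: 106.10.152.191


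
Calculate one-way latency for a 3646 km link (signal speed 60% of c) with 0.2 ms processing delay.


Speed = 0.6 * 3e5 km/s = 180000 km/s
Propagation delay = 3646 / 180000 = 0.0203 s = 20.2556 ms
Processing delay = 0.2 ms
Total one-way latency = 20.4556 ms


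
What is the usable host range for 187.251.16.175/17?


Network: 187.251.0.0
Broadcast: 187.251.127.255
First usable = network + 1
Last usable = broadcast - 1
Range: 187.251.0.1 to 187.251.127.254


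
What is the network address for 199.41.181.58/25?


IP:   11000111.00101001.10110101.00111010
Mask: 11111111.11111111.11111111.10000000
AND operation:
Net:  11000111.00101001.10110101.00000000
Network: 199.41.181.0/25


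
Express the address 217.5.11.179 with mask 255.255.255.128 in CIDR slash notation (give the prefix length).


Binary: 11111111.11111111.11111111.10000000
Count leading 1s
Prefix: /25


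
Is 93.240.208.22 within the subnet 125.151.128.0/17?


Subnet network: 125.151.128.0
Test IP AND mask: 93.240.128.0
No, 93.240.208.22 is not in 125.151.128.0/17


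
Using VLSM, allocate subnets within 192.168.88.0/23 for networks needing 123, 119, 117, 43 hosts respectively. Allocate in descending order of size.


123 hosts -> /25 (126 usable): 192.168.88.0/25
119 hosts -> /25 (126 usable): 192.168.88.128/25
117 hosts -> /25 (126 usable): 192.168.89.0/25
43 hosts -> /26 (62 usable): 192.168.89.128/26
Allocation: 192.168.88.0/25 (123 hosts, 126 usable); 192.168.88.128/25 (119 hosts, 126 usable); 192.168.89.0/25 (117 hosts, 126 usable); 192.168.89.128/26 (43 hosts, 62 usable)


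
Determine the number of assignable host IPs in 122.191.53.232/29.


Host bits = 32 - 29 = 3
Total addresses = 2^3 = 8
Usable = total - 2 (network and broadcast)
Usable hosts: 6


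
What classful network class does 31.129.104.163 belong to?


First octet: 31
Binary: 00011111
0xxxxxxx -> Class A (1-126)
Class A, default mask 255.0.0.0 (/8)


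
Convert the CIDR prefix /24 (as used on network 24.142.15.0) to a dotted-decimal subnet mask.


/24 means 24 network bits, 8 host bits
Binary: 11111111111111111111111100000000
Mask: 255.255.255.0


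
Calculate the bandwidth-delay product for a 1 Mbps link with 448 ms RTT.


BDP = bandwidth * RTT
= 1 Mbps * 448 ms
= 1 * 1e6 * 448 / 1000 bits
= 448000 bits
= 56000 bytes
= 54.6875 KB
BDP = 448000 bits (56000 bytes)


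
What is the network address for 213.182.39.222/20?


IP:   11010101.10110110.00100111.11011110
Mask: 11111111.11111111.11110000.00000000
AND operation:
Net:  11010101.10110110.00100000.00000000
Network: 213.182.32.0/20


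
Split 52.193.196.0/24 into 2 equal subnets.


New prefix = 24 + 1 = 25
Each subnet has 128 addresses
  52.193.196.0/25
  52.193.196.128/25
Subnets: 52.193.196.0/25, 52.193.196.128/25


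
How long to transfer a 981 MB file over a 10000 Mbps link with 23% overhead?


Effective throughput = 10000 * (1 - 23/100) = 7700 Mbps
File size in Mb = 981 * 8 = 7848 Mb
Time = 7848 / 7700
Time = 1.0192 seconds


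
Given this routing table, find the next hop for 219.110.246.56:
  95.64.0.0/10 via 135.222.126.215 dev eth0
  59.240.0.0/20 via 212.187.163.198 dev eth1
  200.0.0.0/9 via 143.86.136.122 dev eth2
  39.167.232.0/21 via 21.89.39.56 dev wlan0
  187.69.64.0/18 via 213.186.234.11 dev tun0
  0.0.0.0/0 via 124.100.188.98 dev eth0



Longest prefix match for 219.110.246.56:
  /10 95.64.0.0: no
  /20 59.240.0.0: no
  /9 200.0.0.0: no
  /21 39.167.232.0: no
  /18 187.69.64.0: no
  /0 0.0.0.0: MATCH
Selected: next-hop 124.100.188.98 via eth0 (matched /0)


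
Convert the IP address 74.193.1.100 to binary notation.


74 = 01001010
193 = 11000001
1 = 00000001
100 = 01100100
Binary: 01001010.11000001.00000001.01100100


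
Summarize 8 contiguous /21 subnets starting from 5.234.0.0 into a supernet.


Original prefix: /21
Number of subnets: 8 = 2^3
New prefix = 21 - 3 = 18
Supernet: 5.234.0.0/18


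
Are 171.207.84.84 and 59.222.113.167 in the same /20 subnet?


Mask: 255.255.240.0
171.207.84.84 AND mask = 171.207.80.0
59.222.113.167 AND mask = 59.222.112.0
No, different subnets (171.207.80.0 vs 59.222.112.0)


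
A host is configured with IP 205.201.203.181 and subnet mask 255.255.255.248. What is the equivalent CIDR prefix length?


Binary: 11111111.11111111.11111111.11111000
Count leading 1s
Prefix: /29


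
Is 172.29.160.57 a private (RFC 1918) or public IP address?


RFC 1918 private ranges:
  10.0.0.0/8 (10.0.0.0 - 10.255.255.255)
  172.16.0.0/12 (172.16.0.0 - 172.31.255.255)
  192.168.0.0/16 (192.168.0.0 - 192.168.255.255)
Private (in 172.16.0.0/12)


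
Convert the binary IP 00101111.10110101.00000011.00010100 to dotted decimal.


00101111 = 47
10110101 = 181
00000011 = 3
00010100 = 20
IP: 47.181.3.20


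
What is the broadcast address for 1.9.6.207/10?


Network: 1.0.0.0/10
Host bits = 22
Set all host bits to 1:
Broadcast: 1.63.255.255


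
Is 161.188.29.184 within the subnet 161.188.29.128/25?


Subnet network: 161.188.29.128
Test IP AND mask: 161.188.29.128
Yes, 161.188.29.184 is in 161.188.29.128/25


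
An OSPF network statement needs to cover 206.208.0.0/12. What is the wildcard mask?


Subnet mask: 255.240.0.0
Wildcard = 255.255.255.255 - subnet mask
255 - 255 = 0
255 - 240 = 15
255 - 0 = 255
255 - 0 = 255
Wildcard: 0.15.255.255


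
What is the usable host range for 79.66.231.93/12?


Network: 79.64.0.0
Broadcast: 79.79.255.255
First usable = network + 1
Last usable = broadcast - 1
Range: 79.64.0.1 to 79.79.255.254


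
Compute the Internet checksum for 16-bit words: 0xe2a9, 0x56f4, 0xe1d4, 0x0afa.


Sum all words (with carry folding):
+ 0xe2a9 = 0xe2a9
+ 0x56f4 = 0x399e
+ 0xe1d4 = 0x1b73
+ 0x0afa = 0x266d
One's complement: ~0x266d
Checksum = 0xd992


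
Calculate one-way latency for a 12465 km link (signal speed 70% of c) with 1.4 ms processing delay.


Speed = 0.7 * 3e5 km/s = 210000 km/s
Propagation delay = 12465 / 210000 = 0.0594 s = 59.3571 ms
Processing delay = 1.4 ms
Total one-way latency = 60.7571 ms


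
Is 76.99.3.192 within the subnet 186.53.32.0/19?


Subnet network: 186.53.32.0
Test IP AND mask: 76.99.0.0
No, 76.99.3.192 is not in 186.53.32.0/19


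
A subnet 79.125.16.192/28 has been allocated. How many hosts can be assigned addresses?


Host bits = 32 - 28 = 4
Total addresses = 2^4 = 16
Usable = total - 2 (network and broadcast)
Usable hosts: 14


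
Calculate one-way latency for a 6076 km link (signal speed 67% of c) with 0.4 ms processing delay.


Speed = 0.67 * 3e5 km/s = 201000 km/s
Propagation delay = 6076 / 201000 = 0.0302 s = 30.2289 ms
Processing delay = 0.4 ms
Total one-way latency = 30.6289 ms


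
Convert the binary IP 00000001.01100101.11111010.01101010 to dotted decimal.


00000001 = 1
01100101 = 101
11111010 = 250
01101010 = 106
IP: 1.101.250.106


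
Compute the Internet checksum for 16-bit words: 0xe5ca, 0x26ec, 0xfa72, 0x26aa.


Sum all words (with carry folding):
+ 0xe5ca = 0xe5ca
+ 0x26ec = 0x0cb7
+ 0xfa72 = 0x072a
+ 0x26aa = 0x2dd4
One's complement: ~0x2dd4
Checksum = 0xd22b


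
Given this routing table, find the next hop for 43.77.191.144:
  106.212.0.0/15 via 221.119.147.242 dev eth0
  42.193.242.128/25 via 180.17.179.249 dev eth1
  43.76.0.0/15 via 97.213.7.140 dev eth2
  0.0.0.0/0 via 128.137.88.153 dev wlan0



Longest prefix match for 43.77.191.144:
  /15 106.212.0.0: no
  /25 42.193.242.128: no
  /15 43.76.0.0: MATCH
  /0 0.0.0.0: MATCH
Selected: next-hop 97.213.7.140 via eth2 (matched /15)


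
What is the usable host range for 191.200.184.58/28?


Network: 191.200.184.48
Broadcast: 191.200.184.63
First usable = network + 1
Last usable = broadcast - 1
Range: 191.200.184.49 to 191.200.184.62


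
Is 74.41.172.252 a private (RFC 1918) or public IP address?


RFC 1918 private ranges:
  10.0.0.0/8 (10.0.0.0 - 10.255.255.255)
  172.16.0.0/12 (172.16.0.0 - 172.31.255.255)
  192.168.0.0/16 (192.168.0.0 - 192.168.255.255)
Public (not in any RFC 1918 range)


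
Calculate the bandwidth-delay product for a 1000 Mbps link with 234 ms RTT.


BDP = bandwidth * RTT
= 1000 Mbps * 234 ms
= 1000 * 1e6 * 234 / 1000 bits
= 234000000 bits
= 29250000 bytes
= 28564.4531 KB
BDP = 234000000 bits (29250000 bytes)


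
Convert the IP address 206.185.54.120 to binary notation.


206 = 11001110
185 = 10111001
54 = 00110110
120 = 01111000
Binary: 11001110.10111001.00110110.01111000


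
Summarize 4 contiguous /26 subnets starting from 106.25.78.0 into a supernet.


Original prefix: /26
Number of subnets: 4 = 2^2
New prefix = 26 - 2 = 24
Supernet: 106.25.78.0/24


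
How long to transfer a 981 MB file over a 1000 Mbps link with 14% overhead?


Effective throughput = 1000 * (1 - 14/100) = 860 Mbps
File size in Mb = 981 * 8 = 7848 Mb
Time = 7848 / 860
Time = 9.1256 seconds


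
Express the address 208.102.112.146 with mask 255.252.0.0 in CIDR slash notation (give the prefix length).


Binary: 11111111.11111100.00000000.00000000
Count leading 1s
Prefix: /14


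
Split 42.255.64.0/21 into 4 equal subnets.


New prefix = 21 + 2 = 23
Each subnet has 512 addresses
  42.255.64.0/23
  42.255.66.0/23
  42.255.68.0/23
  42.255.70.0/23
Subnets: 42.255.64.0/23, 42.255.66.0/23, 42.255.68.0/23, 42.255.70.0/23


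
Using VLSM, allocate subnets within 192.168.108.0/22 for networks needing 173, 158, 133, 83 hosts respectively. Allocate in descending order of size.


173 hosts -> /24 (254 usable): 192.168.108.0/24
158 hosts -> /24 (254 usable): 192.168.109.0/24
133 hosts -> /24 (254 usable): 192.168.110.0/24
83 hosts -> /25 (126 usable): 192.168.111.0/25
Allocation: 192.168.108.0/24 (173 hosts, 254 usable); 192.168.109.0/24 (158 hosts, 254 usable); 192.168.110.0/24 (133 hosts, 254 usable); 192.168.111.0/25 (83 hosts, 126 usable)


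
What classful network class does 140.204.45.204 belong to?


First octet: 140
Binary: 10001100
10xxxxxx -> Class B (128-191)
Class B, default mask 255.255.0.0 (/16)


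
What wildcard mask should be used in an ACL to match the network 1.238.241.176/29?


Subnet mask: 255.255.255.248
Wildcard = 255.255.255.255 - subnet mask
255 - 255 = 0
255 - 255 = 0
255 - 255 = 0
255 - 248 = 7
Wildcard: 0.0.0.7


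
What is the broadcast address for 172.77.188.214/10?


Network: 172.64.0.0/10
Host bits = 22
Set all host bits to 1:
Broadcast: 172.127.255.255


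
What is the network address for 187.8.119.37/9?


IP:   10111011.00001000.01110111.00100101
Mask: 11111111.10000000.00000000.00000000
AND operation:
Net:  10111011.00000000.00000000.00000000
Network: 187.0.0.0/9


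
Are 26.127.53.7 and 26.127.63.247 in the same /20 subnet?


Mask: 255.255.240.0
26.127.53.7 AND mask = 26.127.48.0
26.127.63.247 AND mask = 26.127.48.0
Yes, same subnet (26.127.48.0)


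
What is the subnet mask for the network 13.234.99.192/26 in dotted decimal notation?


/26 means 26 network bits, 6 host bits
Binary: 11111111111111111111111111000000
Mask: 255.255.255.192


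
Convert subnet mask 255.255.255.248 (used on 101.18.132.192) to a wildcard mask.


Subnet mask: 255.255.255.248
Wildcard = 255.255.255.255 - subnet mask
255 - 255 = 0
255 - 255 = 0
255 - 255 = 0
255 - 248 = 7
Wildcard: 0.0.0.7


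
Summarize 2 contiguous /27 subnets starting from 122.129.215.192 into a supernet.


Original prefix: /27
Number of subnets: 2 = 2^1
New prefix = 27 - 1 = 26
Supernet: 122.129.215.192/26


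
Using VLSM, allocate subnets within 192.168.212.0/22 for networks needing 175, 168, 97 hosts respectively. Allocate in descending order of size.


175 hosts -> /24 (254 usable): 192.168.212.0/24
168 hosts -> /24 (254 usable): 192.168.213.0/24
97 hosts -> /25 (126 usable): 192.168.214.0/25
Allocation: 192.168.212.0/24 (175 hosts, 254 usable); 192.168.213.0/24 (168 hosts, 254 usable); 192.168.214.0/25 (97 hosts, 126 usable)


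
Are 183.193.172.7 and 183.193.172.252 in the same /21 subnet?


Mask: 255.255.248.0
183.193.172.7 AND mask = 183.193.168.0
183.193.172.252 AND mask = 183.193.168.0
Yes, same subnet (183.193.168.0)


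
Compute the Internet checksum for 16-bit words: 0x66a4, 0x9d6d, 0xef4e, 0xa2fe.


Sum all words (with carry folding):
+ 0x66a4 = 0x66a4
+ 0x9d6d = 0x0412
+ 0xef4e = 0xf360
+ 0xa2fe = 0x965f
One's complement: ~0x965f
Checksum = 0x69a0


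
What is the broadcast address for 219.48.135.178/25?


Network: 219.48.135.128/25
Host bits = 7
Set all host bits to 1:
Broadcast: 219.48.135.255


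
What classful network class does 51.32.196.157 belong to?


First octet: 51
Binary: 00110011
0xxxxxxx -> Class A (1-126)
Class A, default mask 255.0.0.0 (/8)


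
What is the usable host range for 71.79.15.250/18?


Network: 71.79.0.0
Broadcast: 71.79.63.255
First usable = network + 1
Last usable = broadcast - 1
Range: 71.79.0.1 to 71.79.63.254


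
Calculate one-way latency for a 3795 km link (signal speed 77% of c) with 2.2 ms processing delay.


Speed = 0.77 * 3e5 km/s = 231000 km/s
Propagation delay = 3795 / 231000 = 0.0164 s = 16.4286 ms
Processing delay = 2.2 ms
Total one-way latency = 18.6286 ms


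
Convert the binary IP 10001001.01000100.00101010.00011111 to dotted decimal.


10001001 = 137
01000100 = 68
00101010 = 42
00011111 = 31
IP: 137.68.42.31


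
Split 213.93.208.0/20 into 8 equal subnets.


New prefix = 20 + 3 = 23
Each subnet has 512 addresses
  213.93.208.0/23
  213.93.210.0/23
  213.93.212.0/23
  213.93.214.0/23
  213.93.216.0/23
  213.93.218.0/23
  213.93.220.0/23
  213.93.222.0/23
Subnets: 213.93.208.0/23, 213.93.210.0/23, 213.93.212.0/23, 213.93.214.0/23, 213.93.216.0/23, 213.93.218.0/23, 213.93.220.0/23, 213.93.222.0/23


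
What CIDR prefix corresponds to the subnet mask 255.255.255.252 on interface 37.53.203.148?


Binary: 11111111.11111111.11111111.11111100
Count leading 1s
Prefix: /30


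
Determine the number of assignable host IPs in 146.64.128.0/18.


Host bits = 32 - 18 = 14
Total addresses = 2^14 = 16384
Usable = total - 2 (network and broadcast)
Usable hosts: 16382


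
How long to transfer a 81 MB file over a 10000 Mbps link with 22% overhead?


Effective throughput = 10000 * (1 - 22/100) = 7800 Mbps
File size in Mb = 81 * 8 = 648 Mb
Time = 648 / 7800
Time = 0.0831 seconds


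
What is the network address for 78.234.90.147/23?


IP:   01001110.11101010.01011010.10010011
Mask: 11111111.11111111.11111110.00000000
AND operation:
Net:  01001110.11101010.01011010.00000000
Network: 78.234.90.0/23


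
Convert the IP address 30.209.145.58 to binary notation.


30 = 00011110
209 = 11010001
145 = 10010001
58 = 00111010
Binary: 00011110.11010001.10010001.00111010


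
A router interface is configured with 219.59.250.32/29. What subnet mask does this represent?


/29 means 29 network bits, 3 host bits
Binary: 11111111111111111111111111111000
Mask: 255.255.255.248


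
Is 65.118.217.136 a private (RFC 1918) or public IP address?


RFC 1918 private ranges:
  10.0.0.0/8 (10.0.0.0 - 10.255.255.255)
  172.16.0.0/12 (172.16.0.0 - 172.31.255.255)
  192.168.0.0/16 (192.168.0.0 - 192.168.255.255)
Public (not in any RFC 1918 range)


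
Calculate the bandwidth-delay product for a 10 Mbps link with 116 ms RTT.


BDP = bandwidth * RTT
= 10 Mbps * 116 ms
= 10 * 1e6 * 116 / 1000 bits
= 1160000 bits
= 145000 bytes
= 141.6016 KB
BDP = 1160000 bits (145000 bytes)


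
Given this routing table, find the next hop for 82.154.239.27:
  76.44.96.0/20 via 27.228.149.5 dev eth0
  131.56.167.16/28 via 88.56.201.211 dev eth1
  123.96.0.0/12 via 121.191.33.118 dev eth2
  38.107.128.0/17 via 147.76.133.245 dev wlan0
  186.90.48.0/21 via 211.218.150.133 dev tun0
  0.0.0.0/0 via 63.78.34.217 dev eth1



Longest prefix match for 82.154.239.27:
  /20 76.44.96.0: no
  /28 131.56.167.16: no
  /12 123.96.0.0: no
  /17 38.107.128.0: no
  /21 186.90.48.0: no
  /0 0.0.0.0: MATCH
Selected: next-hop 63.78.34.217 via eth1 (matched /0)


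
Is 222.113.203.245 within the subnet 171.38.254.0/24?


Subnet network: 171.38.254.0
Test IP AND mask: 222.113.203.0
No, 222.113.203.245 is not in 171.38.254.0/24


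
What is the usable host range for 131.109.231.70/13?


Network: 131.104.0.0
Broadcast: 131.111.255.255
First usable = network + 1
Last usable = broadcast - 1
Range: 131.104.0.1 to 131.111.255.254


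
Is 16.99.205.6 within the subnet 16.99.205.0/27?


Subnet network: 16.99.205.0
Test IP AND mask: 16.99.205.0
Yes, 16.99.205.6 is in 16.99.205.0/27


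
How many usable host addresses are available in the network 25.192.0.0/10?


Host bits = 32 - 10 = 22
Total addresses = 2^22 = 4194304
Usable = total - 2 (network and broadcast)
Usable hosts: 4194302


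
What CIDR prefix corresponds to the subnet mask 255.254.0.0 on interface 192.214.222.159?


Binary: 11111111.11111110.00000000.00000000
Count leading 1s
Prefix: /15


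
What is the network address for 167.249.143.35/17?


IP:   10100111.11111001.10001111.00100011
Mask: 11111111.11111111.10000000.00000000
AND operation:
Net:  10100111.11111001.10000000.00000000
Network: 167.249.128.0/17


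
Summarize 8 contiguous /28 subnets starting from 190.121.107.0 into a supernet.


Original prefix: /28
Number of subnets: 8 = 2^3
New prefix = 28 - 3 = 25
Supernet: 190.121.107.0/25


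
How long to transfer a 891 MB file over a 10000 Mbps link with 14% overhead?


Effective throughput = 10000 * (1 - 14/100) = 8600 Mbps
File size in Mb = 891 * 8 = 7128 Mb
Time = 7128 / 8600
Time = 0.8288 seconds


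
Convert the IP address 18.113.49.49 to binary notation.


18 = 00010010
113 = 01110001
49 = 00110001
49 = 00110001
Binary: 00010010.01110001.00110001.00110001
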